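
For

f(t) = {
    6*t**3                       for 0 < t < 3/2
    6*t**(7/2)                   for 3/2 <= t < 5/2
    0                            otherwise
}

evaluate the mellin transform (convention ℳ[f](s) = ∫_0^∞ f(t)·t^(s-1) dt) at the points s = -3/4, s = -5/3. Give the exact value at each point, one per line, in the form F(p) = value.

treat the 2 regions marked off by 3/2 separately and sum
the [0, 3/2) slice contributes ∫ 6*t**3·t^(s-1) dt
∫ 6*t**(7/2)·t^(s-1) over [3/2, 5/2)

F(-3/4) = 3*2**(1/4)*(-9*3**(3/4) + 11*sqrt(2)*3**(1/4) + 25*5**(3/4))/11
F(-5/3) = -27*2**(1/6)*3**(5/6)/11 + 27*2**(2/3)*3**(1/3)/8 + 45*2**(1/6)*5**(5/6)/11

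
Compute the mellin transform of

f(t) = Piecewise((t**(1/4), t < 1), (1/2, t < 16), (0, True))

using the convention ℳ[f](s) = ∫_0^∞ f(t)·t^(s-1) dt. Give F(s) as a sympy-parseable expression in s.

the power substitution comes off first: sqrt(t) on [0, 1); 1/2 on [1, 4)
strip the power substitution: t on [0, 1); 1/2 on [1, 2)
decompose at 1; ℳ[f](s) sums the 2 pieces' integrals
segment [0, 1) carries t**(1/4); integrate it
piece [1, 16): integrate 1/2 against the kernel

(16**s*(4*s + 1) + 4*s - 1)/(2*s*(4*s + 1))
  Re(s) > -1/4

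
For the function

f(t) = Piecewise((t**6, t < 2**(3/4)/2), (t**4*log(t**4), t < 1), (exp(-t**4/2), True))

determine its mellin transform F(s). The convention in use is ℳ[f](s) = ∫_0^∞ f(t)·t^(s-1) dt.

(2**(3/4)/2)**s*(-16*2**(s/4)*(s + 6) + 2**(s/2)*(s + 6)*(s**2 + 8*s + 16)*uppergamma(s/4, 1/2) + s*(s + 6)*log(4) + 8*s + 8*(s + 6)*log(2) + sqrt(2)*(s**2 + 8*s + 16) + 48)/(4*(s + 6)*(s**2 + 8*s + 16))
  Re(s) > -6

remove the power substitution first: t**3 on [0, sqrt(2)/2); t**2*log(t**2) on [sqrt(2)/2, 1); exp(-t**2/2) on [1, ∞)
the power substitution comes off first: t**(3/2) on [0, 1/2); t*log(t) on [1/2, 1); exp(-t/2) on [1, ∞)
the 3 pieces separated at 2**(3/4)/2, 1 each add one integral
segment 0 to 2**(3/4)/2 holds t**6; add its integral
segment [2**(3/4)/2, 1) carries t**4*log(t**4); integrate it
for t in [1, ∞): the term is ∫ exp(-t**4/2)·t^(s-1)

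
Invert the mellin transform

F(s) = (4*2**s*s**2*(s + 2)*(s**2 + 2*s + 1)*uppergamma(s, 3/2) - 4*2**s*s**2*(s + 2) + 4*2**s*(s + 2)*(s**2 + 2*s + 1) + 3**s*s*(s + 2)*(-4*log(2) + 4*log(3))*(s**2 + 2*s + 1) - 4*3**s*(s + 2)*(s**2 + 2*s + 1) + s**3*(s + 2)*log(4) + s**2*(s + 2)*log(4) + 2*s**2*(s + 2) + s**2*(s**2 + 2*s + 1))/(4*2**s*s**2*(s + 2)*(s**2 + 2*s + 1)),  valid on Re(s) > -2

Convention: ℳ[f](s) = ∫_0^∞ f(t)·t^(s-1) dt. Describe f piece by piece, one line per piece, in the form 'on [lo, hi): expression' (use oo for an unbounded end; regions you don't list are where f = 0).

on [0, 1/2): t**2
on [1/2, 1): t*log(t)
on [1, 3/2): log(t)
on [3/2, oo): exp(-t)

f breaks at 1/2, 1, 3/2 into 4 integrals to sum
piece [0, 1/2): integrate t**2 against the kernel
between 1/2 and 1 the integrand is t*log(t)·t^(s-1)
segment [1, 3/2) carries log(t); integrate it
∫ over [3/2, ∞) of exp(-t)·t^(s-1) joins the sum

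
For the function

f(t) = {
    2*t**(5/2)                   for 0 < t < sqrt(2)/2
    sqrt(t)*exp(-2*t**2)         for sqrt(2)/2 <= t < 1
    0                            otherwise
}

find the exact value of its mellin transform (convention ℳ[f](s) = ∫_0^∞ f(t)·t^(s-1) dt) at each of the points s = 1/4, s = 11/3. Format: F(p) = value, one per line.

F(1/4) = 2**(5/8)*(-11*uppergamma(3/8, 2) + 11*uppergamma(3/8, 1) + 8)/44
F(11/3) = 2**(11/12)*(-37*uppergamma(25/12, 2) + 12 + 37*uppergamma(25/12, 1))/592

reversing the shared t-power: 2*t**2 on [0, sqrt(2)/2); exp(-2*t**2) on [sqrt(2)/2, 1)
remove the power substitution first: 2*t on [0, 1/2); exp(-2*t) on [1/2, 1)
undo the common scale on t: t on [0, 1); exp(-t) on [1, 2)
the 2 pieces separated at sqrt(2)/2 each add one integral
for t in [0, sqrt(2)/2): the term is ∫ 2*t**(5/2)·t^(s-1)
piece [sqrt(2)/2, 1): integrate sqrt(t)*exp(-2*t**2) against the kernel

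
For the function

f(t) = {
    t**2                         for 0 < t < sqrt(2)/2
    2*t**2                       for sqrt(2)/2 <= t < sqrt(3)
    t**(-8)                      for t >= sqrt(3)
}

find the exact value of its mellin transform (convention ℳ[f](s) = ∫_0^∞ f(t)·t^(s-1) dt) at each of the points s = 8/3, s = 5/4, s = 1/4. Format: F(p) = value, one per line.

back out the power substitution: t on [0, 1/2); 2*t on [1/2, 3); t**(-4) on [3, ∞)
f breaks at sqrt(2)/2, sqrt(3) into 3 integrals to sum
over [0, sqrt(2)/2), the kernel integral of t**2 enters the sum
for t in [sqrt(2)/2, sqrt(3)): the term is ∫ 2*t**2·t^(s-1)
the [sqrt(3), ∞) slice contributes ∫ t**(-8)·t^(s-1) dt

F(8/3) = 2**(2/3)*(-54 + 3895*6**(1/3))/2016
F(5/4) = 2**(3/8)*(-2187 + 26270*6**(5/8))/28431
F(1/4) = 2**(7/8)*(-279 + 3350*6**(1/8))/2511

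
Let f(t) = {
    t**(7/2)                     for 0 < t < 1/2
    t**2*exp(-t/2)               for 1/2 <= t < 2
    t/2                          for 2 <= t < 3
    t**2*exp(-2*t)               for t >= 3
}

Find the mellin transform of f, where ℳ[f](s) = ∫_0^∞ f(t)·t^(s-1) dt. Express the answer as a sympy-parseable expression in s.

(4*24**s*(s + 1)*(2*s + 7)*uppergamma(s + 2, 1/4) - 4*24**s*(s + 1)*(2*s + 7)*uppergamma(s + 2, 1) - 24**s*(2*s + 7) + 3*6**(2*s)*(2*s + 7)/2 + 6**s*(s + 1)*(2*s + 7)*uppergamma(s + 2, 6)/4 + sqrt(2)*6**s*(s + 1)/8)/(12**s*(s + 1)*(2*s + 7))
  Re(s) > -7/2

reversing the shared t-power: t**(5/2) on [0, 1/2); t*exp(-t/2) on [1/2, 2); 1/2 on [2, 3); …
the shared t-power comes off first: t**(3/2) on [0, 1/2); exp(-t/2) on [1/2, 2); 1/(2*t) on [2, 3); …
along the cuts 1/2, 2, 3, ℳ[f](s) splits into 4 integrals
on [0, 1/2) integrate f = t**(7/2) against the kernel
∫ over [1/2, 2) of t**2*exp(-t/2)·t^(s-1) joins the sum
the [2, 3) slice contributes ∫ t/2·t^(s-1) dt
[3, ∞) adds the kernel integral of t**2*exp(-2*t)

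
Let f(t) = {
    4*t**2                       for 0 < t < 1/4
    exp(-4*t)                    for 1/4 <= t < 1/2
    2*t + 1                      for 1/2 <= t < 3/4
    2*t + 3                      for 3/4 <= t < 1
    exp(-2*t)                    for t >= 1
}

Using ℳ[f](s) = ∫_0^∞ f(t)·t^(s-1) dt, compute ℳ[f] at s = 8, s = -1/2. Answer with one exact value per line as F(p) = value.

F(8) = (4932000*E + 13477999*exp(2) + 3414960000)*exp(-2)/23592960
F(-1/2) = -5/3 - 4*sqrt(pi)*erfc(1) - 2*sqrt(2)*exp(-2) - 2*sqrt(2)*sqrt(pi)*erfc(sqrt(2)) + 2*exp(-2) + 4*sqrt(pi)*erfc(sqrt(2)) + 4*exp(-1) + 8*sqrt(3)/3

the common scale on t comes off first: t**2 on [0, 1/2); exp(-2*t) on [1/2, 1); t + 1 on [1, 3/2); …
integrate the 5 segments split at 1/4, 1/2, 3/4, 1, then add the results
over [0, 1/4), the kernel integral of 4*t**2 enters the sum
on [1/4, 1/2): add ∫ exp(-4*t)·t^(s-1) dt
segment 1/2 to 3/4 holds (2*t + 1); add its integral
piece [3/4, 1): integrate (2*t + 3) against the kernel
on [1, ∞): add ∫ exp(-2*t)·t^(s-1) dt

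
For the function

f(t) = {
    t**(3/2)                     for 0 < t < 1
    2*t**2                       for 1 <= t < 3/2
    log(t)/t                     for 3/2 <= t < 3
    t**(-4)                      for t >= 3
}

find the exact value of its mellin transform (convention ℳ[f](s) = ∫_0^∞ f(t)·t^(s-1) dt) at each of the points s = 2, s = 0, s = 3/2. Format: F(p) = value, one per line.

F(2) = 1759/2016 + 3*log(2)/2 + 3*log(3)/2
F(0) = log(6**(1/3)/2) + 365/162
F(3/2) = -538*sqrt(3)/135 - 5/21 + log(2**(sqrt(6))*3**(-sqrt(6) + 2*sqrt(3))) + 83*sqrt(6)/28

integrate the 4 segments split at 1, 3/2, 3, then add the results
for t in [0, 1): the term is ∫ t**(3/2)·t^(s-1)
the [1, 3/2) slice contributes ∫ 2*t**2·t^(s-1) dt
[3/2, 3) adds the kernel integral of log(t)/t
over [3, ∞), the kernel integral of t**(-4) enters the sum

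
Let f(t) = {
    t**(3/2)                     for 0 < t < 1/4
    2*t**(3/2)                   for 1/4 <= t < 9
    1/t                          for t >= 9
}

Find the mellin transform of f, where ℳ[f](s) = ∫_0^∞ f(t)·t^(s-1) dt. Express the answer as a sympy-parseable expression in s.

peel off the power substitution: t**3 on [0, 1/2); 2*t**3 on [1/2, 3); t**(-2) on [3, ∞)
back out the shared t-power: t on [0, 1/2); 2*t on [1/2, 3); t**(-4) on [3, ∞)
treat the 3 regions marked off by 1/4, 9 separately and sum
over [0, 1/4), the kernel integral of t**(3/2) enters the sum
for t in [1/4, 9): the term is ∫ 2*t**(3/2)·t^(s-1)
∫ over [9, ∞) of 1/t·t^(s-1) joins the sum

(3880*6**(2*s)*s - 3900*6**(2*s) - 9*s + 9)/(36*2**(2*s)*(2*s**2 + s - 3))
  -3/2 < Re(s) < 1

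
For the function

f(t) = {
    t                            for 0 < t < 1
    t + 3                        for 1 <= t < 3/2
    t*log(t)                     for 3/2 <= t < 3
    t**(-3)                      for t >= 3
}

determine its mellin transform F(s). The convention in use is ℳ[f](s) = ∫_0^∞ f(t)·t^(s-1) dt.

(-162*2**s*s*(s - 3)*(s**2 + 2*s + 1) - 162*2**s*(s - 3)*(s**2 + 2*s + 1) - 81*3**s*s**2*(s - 3)*(s + 1)*log(3) + 81*3**s*s**2*(s - 3)*(s + 1)*log(2) - 81*3**s*s*(s - 3)*(s + 1)*log(3) + 81*3**s*s*(s - 3)*(s + 1)*log(2) + 81*3**s*s*(s - 3)*(s + 1) + 243*3**s*s*(s - 3)*(s**2 + 2*s + 1) + 162*3**s*(s - 3)*(s**2 + 2*s + 1) + 162*6**s*s**2*(s - 3)*(s + 1)*log(3) - 162*6**s*s*(s - 3)*(s + 1) + 162*6**s*s*(s - 3)*(s + 1)*log(3) - 2*6**s*s*(s + 1)*(s**2 + 2*s + 1))/(54*2**s*s*(s - 3)*(s + 1)*(s**2 + 2*s + 1))
  -1 < Re(s) < 3

linearity at 1, 3/2, 3 turns ℳ[f](s) into 4 summed integrals
on [0, 1): add ∫ t·t^(s-1) dt
on [1, 3/2): add ∫ (t + 3)·t^(s-1) dt
for t in [3/2, 3): the term is ∫ t*log(t)·t^(s-1)
[3, ∞) adds the kernel integral of t**(-3)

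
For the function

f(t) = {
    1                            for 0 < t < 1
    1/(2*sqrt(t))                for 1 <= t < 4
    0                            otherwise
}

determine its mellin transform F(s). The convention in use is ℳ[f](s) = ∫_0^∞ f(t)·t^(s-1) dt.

(4**s*s/2 + s - 1)/(s*(2*s - 1))
  Re(s) > 0

invert the power substitution to get 1 on [0, 1); 1/(2*t) on [1, 2)
invert the shared t-power to get t on [0, 1); 1/2 on [1, 2)
cuts at 1: linearity sums the 2 kernel integrals
∫ over [0, 1) of 1·t^(s-1) joins the sum
∫ 1/(2*sqrt(t))·t^(s-1) over [1, 4)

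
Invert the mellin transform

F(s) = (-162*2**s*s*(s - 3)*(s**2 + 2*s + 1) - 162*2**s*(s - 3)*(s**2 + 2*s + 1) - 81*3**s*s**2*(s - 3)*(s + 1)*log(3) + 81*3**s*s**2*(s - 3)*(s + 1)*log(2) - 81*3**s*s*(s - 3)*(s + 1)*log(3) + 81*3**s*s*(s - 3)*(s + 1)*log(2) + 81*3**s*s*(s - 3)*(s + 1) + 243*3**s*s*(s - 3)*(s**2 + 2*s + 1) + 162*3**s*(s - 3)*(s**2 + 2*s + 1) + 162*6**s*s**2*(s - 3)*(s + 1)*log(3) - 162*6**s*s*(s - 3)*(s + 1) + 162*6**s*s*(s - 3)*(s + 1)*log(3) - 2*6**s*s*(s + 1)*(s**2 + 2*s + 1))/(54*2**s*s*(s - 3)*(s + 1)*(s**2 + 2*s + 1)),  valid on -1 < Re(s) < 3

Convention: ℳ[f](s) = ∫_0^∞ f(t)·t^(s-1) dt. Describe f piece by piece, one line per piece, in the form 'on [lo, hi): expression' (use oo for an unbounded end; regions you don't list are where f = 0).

split f at 1, 3/2, 3: ℳ[f](s) collects 4 kernel integrals
segment 0 to 1 holds t; add its integral
between 1 and 3/2 the integrand is (t + 3)·t^(s-1)
segment 3/2 to 3 holds t*log(t); add its integral
segment [3, ∞) carries t**(-3); integrate it

on [0, 1): t
on [1, 3/2): t + 3
on [3/2, 3): t*log(t)
on [3, oo): t**(-3)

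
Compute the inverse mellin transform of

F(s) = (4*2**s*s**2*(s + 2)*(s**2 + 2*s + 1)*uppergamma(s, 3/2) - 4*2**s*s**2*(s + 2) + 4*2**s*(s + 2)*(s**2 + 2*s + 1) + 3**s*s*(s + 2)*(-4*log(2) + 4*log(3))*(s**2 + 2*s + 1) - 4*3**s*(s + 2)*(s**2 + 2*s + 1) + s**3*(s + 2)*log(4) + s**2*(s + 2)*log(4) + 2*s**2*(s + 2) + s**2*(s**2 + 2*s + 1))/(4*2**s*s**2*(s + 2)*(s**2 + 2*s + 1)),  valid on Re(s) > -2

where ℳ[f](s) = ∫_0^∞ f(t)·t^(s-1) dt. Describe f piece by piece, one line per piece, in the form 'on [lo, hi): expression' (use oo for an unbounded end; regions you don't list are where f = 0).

on [0, 1/2): t**2
on [1/2, 1): t*log(t)
on [1, 3/2): log(t)
on [3/2, oo): exp(-t)

decompose at 1/2, 1, 3/2; ℳ[f](s) sums the 4 pieces' integrals
piece [0, 1/2): integrate t**2 against the kernel
segment 1/2 to 1 holds t*log(t); add its integral
for t in [1, 3/2): the term is ∫ log(t)·t^(s-1)
the [3/2, ∞) slice contributes ∫ exp(-t)·t^(s-1) dt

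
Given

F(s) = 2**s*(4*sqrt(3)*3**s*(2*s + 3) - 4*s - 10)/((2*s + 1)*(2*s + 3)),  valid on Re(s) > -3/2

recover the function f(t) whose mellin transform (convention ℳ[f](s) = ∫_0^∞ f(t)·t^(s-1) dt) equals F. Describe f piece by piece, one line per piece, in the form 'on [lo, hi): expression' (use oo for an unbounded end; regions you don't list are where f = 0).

on [0, 2): sqrt(2)*t**(3/2)/4
on [2, 6): sqrt(2)*sqrt(t)

strip the common scale on t: t**(3/2) on [0, 1); 2*sqrt(t) on [1, 3)
treat the 2 regions marked off by 2 separately and sum
segment [0, 2) carries sqrt(2)*t**(3/2)/4; integrate it
on [2, 6) integrate f = sqrt(2)*sqrt(t) against the kernel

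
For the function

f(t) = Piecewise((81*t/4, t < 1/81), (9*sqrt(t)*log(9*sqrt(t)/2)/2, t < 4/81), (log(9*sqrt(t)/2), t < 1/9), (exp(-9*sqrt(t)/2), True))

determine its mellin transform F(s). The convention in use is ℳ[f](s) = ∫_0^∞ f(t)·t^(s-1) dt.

remove the power substitution first: 81*t**2/4 on [0, 1/9); 9*t*log(9*t/2)/2 on [1/9, 2/9); log(9*t/2) on [2/9, 1/3); …
back out the common scale on t: 9*t**2 on [0, 1/6); 3*t*log(3*t) on [1/6, 1/3); log(3*t) on [1/3, 1/2); …
reversing the common scale on t: t**2 on [0, 1/2); t*log(t) on [1/2, 1); log(t) on [1, 3/2); …
slice at 1/81, 4/81, 1/9, transform all 4 pieces, and sum them
piece [0, 1/81): integrate 81*t/4 against the kernel
over [1/81, 4/81), the kernel integral of 9*sqrt(t)*log(9*sqrt(t)/2)/2 enters the sum
[4/81, 1/9) adds the kernel integral of log(9*sqrt(t)/2)
∫ exp(-9*sqrt(t)/2)·t^(s-1) over [1/9, ∞)

(8*2**(2*s)*s**2*(s + 1)*(4*s**2 + 4*s + 1)*uppergamma(2*s, 3/2) - 8*2**(2*s)*s**2*(s + 1) + 2*2**(2*s)*(s + 1)*(4*s**2 + 4*s + 1) + 9**s*s*(s + 1)*(-4*log(2) + 4*log(3))*(4*s**2 + 4*s + 1) - 2*9**s*(s + 1)*(4*s**2 + 4*s + 1) + 8*s**3*(s + 1)*log(2) + 4*s**2*(s + 1)*log(2) + 4*s**2*(s + 1) + s**2*(4*s**2 + 4*s + 1))/(4*81**s*s**2*(s + 1)*(4*s**2 + 4*s + 1))
  Re(s) > -1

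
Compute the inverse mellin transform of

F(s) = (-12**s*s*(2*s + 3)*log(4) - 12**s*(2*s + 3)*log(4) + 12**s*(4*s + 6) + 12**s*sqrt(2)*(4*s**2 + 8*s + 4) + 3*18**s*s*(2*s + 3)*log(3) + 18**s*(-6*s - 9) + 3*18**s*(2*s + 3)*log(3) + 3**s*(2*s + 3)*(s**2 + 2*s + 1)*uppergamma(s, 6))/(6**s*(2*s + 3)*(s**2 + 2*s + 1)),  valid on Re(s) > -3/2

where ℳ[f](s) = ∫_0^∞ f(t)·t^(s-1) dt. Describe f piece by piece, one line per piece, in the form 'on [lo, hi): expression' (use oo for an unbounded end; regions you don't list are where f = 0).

on [0, 2): t**(3/2)
on [2, 3): t*log(t)
on [3, oo): exp(-2*t)

slice at 2, 3, transform all 3 pieces, and sum them
on [0, 2): add ∫ t**(3/2)·t^(s-1) dt
over [2, 3), the kernel integral of t*log(t) enters the sum
∫ over [3, ∞) of exp(-2*t)·t^(s-1) joins the sum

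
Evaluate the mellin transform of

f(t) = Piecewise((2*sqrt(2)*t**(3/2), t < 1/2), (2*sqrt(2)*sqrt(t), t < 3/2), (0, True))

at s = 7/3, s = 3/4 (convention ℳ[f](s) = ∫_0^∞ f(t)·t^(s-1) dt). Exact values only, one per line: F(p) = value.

undo the common scale on t: t**(3/2) on [0, 1); 2*sqrt(t) on [1, 3)
split f at 1/2: ℳ[f](s) collects 2 kernel integrals
between 0 and 1/2 the integrand is 2*sqrt(2)*t**(3/2)·t^(s-1)
segment [1/2, 3/2) carries 2*sqrt(2)*sqrt(t); integrate it

F(7/3) = 3*2**(2/3)*(-29 + 414*3**(5/6))/1564
F(3/4) = -26*2**(1/4)/45 + 12*6**(1/4)/5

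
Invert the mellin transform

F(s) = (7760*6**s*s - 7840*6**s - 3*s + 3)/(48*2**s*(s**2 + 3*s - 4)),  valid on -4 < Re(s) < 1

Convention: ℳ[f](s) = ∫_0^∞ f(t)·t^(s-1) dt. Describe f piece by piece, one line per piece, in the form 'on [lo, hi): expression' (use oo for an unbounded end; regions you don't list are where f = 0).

undo the shared t-power: t**2 on [0, 1/2); 2*t**2 on [1/2, 3); t**(-3) on [3, ∞)
remove the shared t-power first: t on [0, 1/2); 2*t on [1/2, 3); t**(-4) on [3, ∞)
cuts at 1/2, 3: linearity sums the 3 kernel integrals
on [0, 1/2): add ∫ t**4·t^(s-1) dt
∫ over [1/2, 3) of 2*t**4·t^(s-1) joins the sum
segment 3 to ∞ holds 1/t; add its integral

on [0, 1/2): t**4
on [1/2, 3): 2*t**4
on [3, oo): 1/t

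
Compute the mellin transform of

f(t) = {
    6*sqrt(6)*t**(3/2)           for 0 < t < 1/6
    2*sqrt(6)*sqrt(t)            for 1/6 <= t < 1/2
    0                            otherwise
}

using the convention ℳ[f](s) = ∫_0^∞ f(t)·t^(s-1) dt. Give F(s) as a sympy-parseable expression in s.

the common scale on t comes off first: 3*sqrt(3)*t**(3/2) on [0, 1/3); 2*sqrt(3)*sqrt(t) on [1/3, 1)
strip the common scale on t: t**(3/2) on [0, 1); 2*sqrt(t) on [1, 3)
the 2 pieces separated at 1/6 each add one integral
the [0, 1/6) slice contributes ∫ 6*sqrt(6)*t**(3/2)·t^(s-1) dt
∫ 2*sqrt(6)*sqrt(t)·t^(s-1) over [1/6, 1/2)

(4*sqrt(3)*3**s*(2*s + 3) - 4*s - 10)/(6**s*(2*s + 1)*(2*s + 3))
  Re(s) > -3/2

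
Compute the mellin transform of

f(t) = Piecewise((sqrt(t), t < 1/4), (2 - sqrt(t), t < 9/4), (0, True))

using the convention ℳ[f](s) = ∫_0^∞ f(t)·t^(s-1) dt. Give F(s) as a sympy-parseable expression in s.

(9**s*s + 2*9**s - 2*s - 2)/(4**s*s*(2*s + 1))
  Re(s) > -1/2

back out the power substitution: t on [0, 1/2); 2 - t on [1/2, 3/2)
summing 2 kernel integrals split by 1/4 yields ℳ[f](s)
the [0, 1/4) slice contributes ∫ sqrt(t)·t^(s-1) dt
the [1/4, 9/4) slice contributes ∫ (2 - sqrt(t))·t^(s-1) dt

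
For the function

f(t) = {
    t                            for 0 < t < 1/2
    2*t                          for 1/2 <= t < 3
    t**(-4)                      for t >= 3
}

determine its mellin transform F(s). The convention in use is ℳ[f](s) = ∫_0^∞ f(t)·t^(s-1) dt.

integrate the 3 segments split at 1/2, 3, then add the results
on [0, 1/2) integrate f = t against the kernel
segment 1/2 to 3 holds 2*t; add its integral
on [3, ∞) integrate f = t**(-4) against the kernel

(970*6**s*s - 3890*6**s - 81*s + 324)/(162*2**s*(s**2 - 3*s - 4))
  -1 < Re(s) < 4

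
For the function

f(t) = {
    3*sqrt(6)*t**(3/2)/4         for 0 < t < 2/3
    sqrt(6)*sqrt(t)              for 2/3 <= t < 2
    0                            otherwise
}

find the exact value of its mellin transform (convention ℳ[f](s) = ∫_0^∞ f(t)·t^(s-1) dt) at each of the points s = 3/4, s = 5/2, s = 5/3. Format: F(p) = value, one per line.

remove the common scale on t first: t**(3/2) on [0, 1); 2*sqrt(t) on [1, 3)
linearity at 2/3 turns ℳ[f](s) into 2 summed integrals
on [0, 2/3) integrate f = 3*sqrt(6)*t**(3/2)/4 against the kernel
the [2/3, 2) slice contributes ∫ sqrt(6)*sqrt(t)·t^(s-1) dt

F(3/4) = 4*2**(3/4)*3**(1/4)*(-13 + 54*3**(1/4))/135
F(5/2) = 211*sqrt(6)/81
F(5/3) = 4*2**(2/3)*3**(1/3)*(-25 + 342*3**(1/6))/741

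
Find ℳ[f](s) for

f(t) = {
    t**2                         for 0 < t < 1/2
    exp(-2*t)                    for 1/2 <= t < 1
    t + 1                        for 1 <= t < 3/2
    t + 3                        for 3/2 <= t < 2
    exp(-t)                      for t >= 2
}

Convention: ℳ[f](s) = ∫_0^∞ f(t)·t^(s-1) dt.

(20*2**(2*s)*s*(s + 2) + 12*2**(2*s)*(s + 2) + 4*2**s*s*(s + 1)*(s + 2)*uppergamma(s, 2) - 8*2**s*s*(s + 2) - 4*2**s*(s + 2) - 8*3**s*s*(s + 2) - 8*3**s*(s + 2) + 4*s*(s + 1)*(s + 2)*uppergamma(s, 1) - 4*s*(s + 1)*(s + 2)*uppergamma(s, 2) + s*(s + 1))/(4*2**s*s*(s + 1)*(s + 2))
  Re(s) > -2

along the cuts 1/2, 1, 3/2, 2, ℳ[f](s) splits into 5 integrals
between 0 and 1/2 the integrand is t**2·t^(s-1)
∫ exp(-2*t)·t^(s-1) over [1/2, 1)
the [1, 3/2) slice contributes ∫ (t + 1)·t^(s-1) dt
for t in [3/2, 2): the term is ∫ (t + 3)·t^(s-1)
∫ exp(-t)·t^(s-1) over [2, ∞)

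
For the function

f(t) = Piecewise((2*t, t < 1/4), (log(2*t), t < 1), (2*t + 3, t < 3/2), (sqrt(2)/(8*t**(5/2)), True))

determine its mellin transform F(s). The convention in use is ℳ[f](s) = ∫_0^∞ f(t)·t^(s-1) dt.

(-270*2**(2*s)*s**2*(2*s - 5) + 54*2**(2*s)*s*(s + 1)*(2*s - 5)*log(2) - 162*2**(2*s)*s*(2*s - 5) - 54*2**(2*s)*(s + 1)*(2*s - 5) - 4*sqrt(3)*6**s*s**2*(s + 1) + 324*6**s*s**2*(2*s - 5) + 162*6**s*s*(2*s - 5) + 27*s**2*(2*s - 5) + 54*s*(s + 1)*(2*s - 5)*log(2) + (2*s - 5)*(54*s + 54))/(54*2**(2*s)*s**2*(s + 1)*(2*s - 5))
  -1 < Re(s) < 5/2

the common scale on t comes off first: t on [0, 1/2); log(t) on [1/2, 2); t + 3 on [2, 3); …
slice at 1/4, 1, 3/2, transform all 4 pieces, and sum them
piece [0, 1/4): integrate 2*t against the kernel
for t in [1/4, 1): the term is ∫ log(2*t)·t^(s-1)
∫ (2*t + 3)·t^(s-1) over [1, 3/2)
over [3/2, ∞), the kernel integral of sqrt(2)/(8*t**(5/2)) enters the sum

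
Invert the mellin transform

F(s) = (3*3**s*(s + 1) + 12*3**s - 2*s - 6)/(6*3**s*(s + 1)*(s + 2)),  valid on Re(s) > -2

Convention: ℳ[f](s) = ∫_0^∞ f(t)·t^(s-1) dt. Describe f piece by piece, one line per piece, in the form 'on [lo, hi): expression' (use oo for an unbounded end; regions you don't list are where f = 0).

remove the shared t-power first: 3*t/2 on [0, 1/3); 2 - 3*t/2 on [1/3, 1)
remove the common scale on t first: t on [0, 1/2); 2 - t on [1/2, 3/2)
cuts at 1/3: linearity sums the 2 kernel integrals
∫ over [0, 1/3) of 3*t**2/2·t^(s-1) joins the sum
∫ over [1/3, 1) of t*(2 - 3*t/2)·t^(s-1) joins the sum

on [0, 1/3): 3*t**2/2
on [1/3, 1): t*(2 - 3*t/2)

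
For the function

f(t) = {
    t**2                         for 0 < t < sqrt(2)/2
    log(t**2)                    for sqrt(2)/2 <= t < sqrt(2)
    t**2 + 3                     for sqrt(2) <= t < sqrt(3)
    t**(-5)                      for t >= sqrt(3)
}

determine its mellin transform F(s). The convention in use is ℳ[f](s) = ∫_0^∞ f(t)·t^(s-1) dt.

(-135*2**s*s**2*(s - 5)/2 + 27*2**s*s*(s/2 + 1)*(s - 5)*log(2) - 81*2**s*s*(s - 5) - 54*2**s*(s/2 + 1)*(s - 5) - sqrt(3)*6**(s/2)*s**2*(s/2 + 1) + 81*6**(s/2)*s**2*(s - 5) + 81*6**(s/2)*s*(s - 5) + 27*s**2*(s - 5)/4 + 27*s*(s/2 + 1)*(s - 5)*log(2) + (s - 5)*(27*s + 54))/(27*2**(s/2)*s**2*(s/2 + 1)*(s - 5))
  -2 < Re(s) < 5

reversing the power substitution: t on [0, 1/2); log(t) on [1/2, 2); t + 3 on [2, 3); …
linearity at sqrt(2)/2, sqrt(2), sqrt(3) turns ℳ[f](s) into 4 summed integrals
∫ over [0, sqrt(2)/2) of t**2·t^(s-1) joins the sum
on [sqrt(2)/2, sqrt(2)) integrate f = log(t**2) against the kernel
segment [sqrt(2), sqrt(3)) carries (t**2 + 3); integrate it
∫ t**(-5)·t^(s-1) over [sqrt(3), ∞)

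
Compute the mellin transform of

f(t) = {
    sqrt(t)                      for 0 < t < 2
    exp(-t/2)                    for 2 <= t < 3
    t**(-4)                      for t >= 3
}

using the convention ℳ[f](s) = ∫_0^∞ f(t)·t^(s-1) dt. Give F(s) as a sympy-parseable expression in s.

linearity at 2, 3 turns ℳ[f](s) into 3 summed integrals
segment 0 to 2 holds sqrt(t); add its integral
segment [2, 3) carries exp(-t/2); integrate it
piece [3, ∞): integrate t**(-4) against the kernel

(2**s*(s - 4)*(2*s + 1)*uppergamma(s, 1) - 2**s*(s - 4)*(2*s + 1)*uppergamma(s, 3/2) + 2*2**(s + 1/2)*(s - 4) - 3**s*(2*s + 1)/81)/((s - 4)*(2*s + 1))
  -1/2 < Re(s) < 4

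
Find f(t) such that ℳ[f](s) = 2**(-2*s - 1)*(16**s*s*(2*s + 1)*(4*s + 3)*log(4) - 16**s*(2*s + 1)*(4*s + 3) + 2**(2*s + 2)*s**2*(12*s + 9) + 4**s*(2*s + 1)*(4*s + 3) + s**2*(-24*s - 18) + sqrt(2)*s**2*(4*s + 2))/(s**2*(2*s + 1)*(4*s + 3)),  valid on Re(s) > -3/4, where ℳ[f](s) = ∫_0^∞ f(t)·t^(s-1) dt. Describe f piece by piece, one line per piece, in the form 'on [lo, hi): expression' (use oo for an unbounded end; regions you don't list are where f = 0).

peel off the power substitution: t**(3/2) on [0, 1/2); 3*t on [1/2, 1); log(t) on [1, 2)
decompose at 1/4, 1; ℳ[f](s) sums the 3 pieces' integrals
for t in [0, 1/4): the term is ∫ t**(3/4)·t^(s-1)
over [1/4, 1), the kernel integral of 3*sqrt(t) enters the sum
piece [1, 4): integrate log(sqrt(t)) against the kernel

on [0, 1/4): t**(3/4)
on [1/4, 1): 3*sqrt(t)
on [1, 4): log(sqrt(t))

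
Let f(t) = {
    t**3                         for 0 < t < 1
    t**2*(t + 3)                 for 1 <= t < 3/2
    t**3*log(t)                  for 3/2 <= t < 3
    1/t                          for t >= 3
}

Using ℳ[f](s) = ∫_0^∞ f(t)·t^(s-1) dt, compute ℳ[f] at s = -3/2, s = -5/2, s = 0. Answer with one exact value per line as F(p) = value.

F(-3/2) = -6 - 178*sqrt(3)/135 + log(2**(sqrt(6)/2)*3**(-sqrt(6)/2 + 2*sqrt(3))) + 23*sqrt(6)/6
F(-5/2) = -2266*sqrt(3)/567 + sqrt(6) + log(2**(sqrt(6))*3**(-sqrt(6) + 2*sqrt(3))) + 6
F(0) = 17/24 + 9*log(2)/8 + 63*log(3)/8

peel off the shared t-power: t on [0, 1); t + 3 on [1, 3/2); t*log(t) on [3/2, 3); …
the 4 pieces separated at 1, 3/2, 3 each add one integral
the [0, 1) slice contributes ∫ t**3·t^(s-1) dt
∫ t**2*(t + 3)·t^(s-1) over [1, 3/2)
∫ t**3*log(t)·t^(s-1) over [3/2, 3)
on [3, ∞): add ∫ 1/t·t^(s-1) dt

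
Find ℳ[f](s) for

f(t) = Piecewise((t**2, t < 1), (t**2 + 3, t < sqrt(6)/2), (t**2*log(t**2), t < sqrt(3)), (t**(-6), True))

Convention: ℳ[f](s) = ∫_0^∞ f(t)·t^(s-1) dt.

back out the power substitution: t on [0, 1); t + 3 on [1, 3/2); t*log(t) on [3/2, 3); …
summing 4 kernel integrals split by 1, sqrt(6)/2, sqrt(3) yields ℳ[f](s)
∫ over [0, 1) of t**2·t^(s-1) joins the sum
on [1, sqrt(6)/2): add ∫ (t**2 + 3)·t^(s-1) dt
∫ t**2*log(t**2)·t^(s-1) over [sqrt(6)/2, sqrt(3))
segment [sqrt(3), ∞) carries t**(-6); integrate it

(-81*2**(s/2)*s*(s/2 - 3)*(s**2/4 + s + 1) - 162*2**(s/2)*(s/2 - 3)*(s**2/4 + s + 1) - 81*3**(s/2)*s**2*(s/2 - 3)*(s/2 + 1)*log(3)/4 + 81*3**(s/2)*s**2*(s/2 - 3)*(s/2 + 1)*log(2)/4 - 81*3**(s/2)*s*(s/2 - 3)*(s/2 + 1)*log(3)/2 + 81*3**(s/2)*s*(s/2 - 3)*(s/2 + 1)*log(2)/2 + 81*3**(s/2)*s*(s/2 - 3)*(s/2 + 1)/2 + 243*3**(s/2)*s*(s/2 - 3)*(s**2/4 + s + 1)/2 + 162*3**(s/2)*(s/2 - 3)*(s**2/4 + s + 1) + 81*6**(s/2)*s**2*(s/2 - 3)*(s/2 + 1)*log(3)/2 - 81*6**(s/2)*s*(s/2 - 3)*(s/2 + 1) + 81*6**(s/2)*s*(s/2 - 3)*(s/2 + 1)*log(3) - 6**(s/2)*s*(s/2 + 1)*(s**2/4 + s + 1))/(54*2**(s/2)*s*(s/2 - 3)*(s/2 + 1)*(s**2/4 + s + 1))
  -2 < Re(s) < 6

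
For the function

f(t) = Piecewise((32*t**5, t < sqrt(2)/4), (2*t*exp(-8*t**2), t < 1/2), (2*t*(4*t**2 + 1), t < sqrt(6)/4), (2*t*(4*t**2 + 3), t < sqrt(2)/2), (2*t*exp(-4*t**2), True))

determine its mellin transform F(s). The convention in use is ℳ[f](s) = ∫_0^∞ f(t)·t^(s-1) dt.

2**(1/2 - 3*s/2)*(40*2**s*(s + 1)*(s + 5) + 48*2**s*(s + 5) + 2*2**(s/2 + 1/2)*(s + 1)*(s + 3)*(s + 5)*uppergamma(s/2 + 1/2, 2) - 8*2**(s/2 + 1/2)*(s + 1)*(s + 5) - 8*2**(s/2 + 1/2)*(s + 5) - 8*3**(s/2 + 1/2)*(s + 1)*(s + 5) - 16*3**(s/2 + 1/2)*(s + 5) + 2*(s + 1)*(s + 3)*(s + 5)*uppergamma(s/2 + 1/2, 1) - 2*(s + 1)*(s + 3)*(s + 5)*uppergamma(s/2 + 1/2, 2) + (s + 1)*(s + 3))/(8*(s + 1)*(s + 3)*(s + 5))
  Re(s) > -5

invert the common scale on t to get t**5 on [0, sqrt(2)/2); t*exp(-2*t**2) on [sqrt(2)/2, 1); t*(t**2 + 1) on [1, sqrt(6)/2); …
reversing the shared t-power: t**4 on [0, sqrt(2)/2); exp(-2*t**2) on [sqrt(2)/2, 1); t**2 + 1 on [1, sqrt(6)/2); …
remove the power substitution first: t**2 on [0, 1/2); exp(-2*t) on [1/2, 1); t + 1 on [1, 3/2); …
cuts at sqrt(2)/4, 1/2, sqrt(6)/4, sqrt(2)/2: linearity sums the 5 kernel integrals
∫ 32*t**5·t^(s-1) over [0, sqrt(2)/4)
piece [sqrt(2)/4, 1/2): integrate 2*t*exp(-8*t**2) against the kernel
∫ 2*t*(4*t**2 + 1)·t^(s-1) over [1/2, sqrt(6)/4)
segment sqrt(6)/4 to sqrt(2)/2 holds 2*t*(4*t**2 + 3); add its integral
∫ 2*t*exp(-4*t**2)·t^(s-1) over [sqrt(2)/2, ∞)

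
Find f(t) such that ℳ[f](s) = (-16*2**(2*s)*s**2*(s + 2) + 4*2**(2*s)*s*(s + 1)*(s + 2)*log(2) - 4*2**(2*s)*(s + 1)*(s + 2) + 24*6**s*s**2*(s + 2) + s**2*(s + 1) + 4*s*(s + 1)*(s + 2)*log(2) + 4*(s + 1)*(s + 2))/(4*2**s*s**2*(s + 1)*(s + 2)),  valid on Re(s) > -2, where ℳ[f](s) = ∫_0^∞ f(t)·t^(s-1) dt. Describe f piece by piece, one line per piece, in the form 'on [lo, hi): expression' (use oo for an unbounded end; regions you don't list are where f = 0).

on [0, 1/2): t**2
on [1/2, 2): log(t)
on [2, 3): 2*t

f breaks at 1/2, 2 into 3 integrals to sum
between 0 and 1/2 the integrand is t**2·t^(s-1)
between 1/2 and 2 the integrand is log(t)·t^(s-1)
∫ over [2, 3) of 2*t·t^(s-1) joins the sum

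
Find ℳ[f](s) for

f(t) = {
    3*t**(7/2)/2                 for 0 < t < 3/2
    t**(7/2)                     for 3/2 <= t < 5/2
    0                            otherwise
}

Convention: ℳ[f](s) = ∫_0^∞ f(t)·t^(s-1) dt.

((3/2)**(s + 7/2) + 2*(5/2)**(s + 7/2))/(2*s + 7)
  Re(s) > -7/2

integrate the 2 segments split at 3/2, then add the results
∫ 3*t**(7/2)/2·t^(s-1) over [0, 3/2)
segment 3/2 to 5/2 holds t**(7/2); add its integral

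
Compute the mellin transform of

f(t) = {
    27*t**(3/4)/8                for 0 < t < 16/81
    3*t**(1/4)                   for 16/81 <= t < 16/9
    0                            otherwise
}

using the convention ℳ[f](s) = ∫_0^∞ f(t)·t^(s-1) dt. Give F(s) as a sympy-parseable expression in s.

2**(4*s + 2)*(3**(2*s + 1/2)*(8*s + 6) - 4*s - 5)/(81**s*(4*s + 1)*(4*s + 3))
  Re(s) > -3/4

the power substitution comes off first: 27*t**(3/2)/8 on [0, 4/9); 3*sqrt(t) on [4/9, 4/3)
reversing the common scale on t: 3*sqrt(6)*t**(3/2)/4 on [0, 2/3); sqrt(6)*sqrt(t) on [2/3, 2)
strip the common scale on t: t**(3/2) on [0, 1); 2*sqrt(t) on [1, 3)
cuts at 16/81: linearity sums the 2 kernel integrals
the [0, 16/81) slice contributes ∫ 27*t**(3/4)/8·t^(s-1) dt
segment 16/81 to 16/9 holds 3*t**(1/4); add its integral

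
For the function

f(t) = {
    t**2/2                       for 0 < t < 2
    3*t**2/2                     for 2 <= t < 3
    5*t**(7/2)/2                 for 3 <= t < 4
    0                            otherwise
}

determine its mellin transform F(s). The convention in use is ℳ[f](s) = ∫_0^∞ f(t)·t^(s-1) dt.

(1280*2**(2*s)*(s + 2) - 8*2**s*(2*s + 7) + 27*3**s*(2*s + 7) - 270*3**(s + 1/2)*(s + 2))/(2*(s + 2)*(2*s + 7))
  Re(s) > -2

decompose at 2, 3; ℳ[f](s) sums the 3 pieces' integrals
on [0, 2) integrate f = t**2/2 against the kernel
for t in [2, 3): the term is ∫ 3*t**2/2·t^(s-1)
the [3, 4) slice contributes ∫ 5*t**(7/2)/2·t^(s-1) dt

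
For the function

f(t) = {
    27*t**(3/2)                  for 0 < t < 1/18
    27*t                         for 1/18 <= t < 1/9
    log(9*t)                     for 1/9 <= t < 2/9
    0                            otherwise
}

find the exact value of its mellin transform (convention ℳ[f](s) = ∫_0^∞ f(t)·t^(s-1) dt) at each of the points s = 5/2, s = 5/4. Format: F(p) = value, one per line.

peel off the common scale on t: 3*sqrt(3)*t**(3/2) on [0, 1/6); 9*t on [1/6, 1/3); log(3*t) on [1/3, 2/3)
reversing the common scale on t: t**(3/2) on [0, 1/2); 3*t on [1/2, 1); log(t) on [1, 2)
breakpoints 1/18, 1/9: one integral from each of the 3 segments
piece [0, 1/18): integrate 27*t**(3/2) against the kernel
segment [1/18, 1/9) carries 27*t; integrate it
piece [1/9, 2/9): integrate log(9*t) against the kernel

F(5/2) = sqrt(2)*(-15536 + 11567*sqrt(2) + 35840*log(2))/5443200
F(5/4) = sqrt(3)*(-2037*2**(1/4) - 275*2**(3/4) + 2640*2**(1/4)*log(2) + 3256)/44550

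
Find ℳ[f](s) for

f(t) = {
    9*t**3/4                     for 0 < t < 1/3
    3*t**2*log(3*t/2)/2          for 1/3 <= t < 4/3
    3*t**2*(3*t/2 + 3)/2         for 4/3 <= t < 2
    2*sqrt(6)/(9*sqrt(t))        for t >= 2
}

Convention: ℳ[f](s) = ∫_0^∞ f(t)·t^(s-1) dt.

remove the shared t-power first: 9*t**2/4 on [0, 1/3); 3*t*log(3*t/2)/2 on [1/3, 4/3); 3*t*(3*t/2 + 3)/2 on [4/3, 2); …
undo the common scale on t: t**2 on [0, 1/2); t*log(t) on [1/2, 2); t*(t + 3) on [2, 3); …
strip the shared t-power: t on [0, 1/2); log(t) on [1/2, 2); t + 3 on [2, 3); …
integrate the 4 segments split at 1/3, 4/3, 2, then add the results
on [0, 1/3): add ∫ 9*t**3/4·t^(s-1) dt
∫ over [1/3, 4/3) of 3*t**2*log(3*t/2)/2·t^(s-1) joins the sum
the [4/3, 2) slice contributes ∫ 3*t**2*(3*t/2 + 3)/2·t^(s-1) dt
the [2, ∞) slice contributes ∫ 2*sqrt(6)/(9*sqrt(t))·t^(s-1) dt

(480*2**(2*s)*(1 - 2*s)*(s + 2)**2 + 96*2**(2*s)*(s + 2)*(s + 3)*(2*s - 1)*log(2) - 288*2**(2*s)*(s + 2)*(2*s - 1) - 96*2**(2*s)*(s + 3)*(2*s - 1) - 16*sqrt(3)*6**s*(s + 2)**2*(s + 3) + 1296*6**s*(s + 2)**2*(2*s - 1) + 648*6**s*(s + 2)*(2*s - 1) + 3*(s + 2)**2*(2*s - 1) + 6*(s + 2)*(s + 3)*(2*s - 1)*log(2) + 6*(s + 3)*(2*s - 1))/(36*3**s*(s + 2)**2*(s + 3)*(2*s - 1))
  -3 < Re(s) < 1/2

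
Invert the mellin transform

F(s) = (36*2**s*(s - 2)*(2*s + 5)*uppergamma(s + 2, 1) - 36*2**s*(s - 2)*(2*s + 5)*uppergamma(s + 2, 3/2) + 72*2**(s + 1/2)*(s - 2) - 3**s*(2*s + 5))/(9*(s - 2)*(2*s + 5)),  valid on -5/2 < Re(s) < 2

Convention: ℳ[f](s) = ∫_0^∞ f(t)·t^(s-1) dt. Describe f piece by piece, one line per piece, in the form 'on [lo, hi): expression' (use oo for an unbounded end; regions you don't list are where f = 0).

strip the shared t-power: sqrt(t) on [0, 2); exp(-t/2) on [2, 3); t**(-4) on [3, ∞)
summing 3 kernel integrals split by 2, 3 yields ℳ[f](s)
segment 0 to 2 holds t**(5/2); add its integral
segment 2 to 3 holds t**2*exp(-t/2); add its integral
∫ t**(-2)·t^(s-1) over [3, ∞)

on [0, 2): t**(5/2)
on [2, 3): t**2*exp(-t/2)
on [3, oo): t**(-2)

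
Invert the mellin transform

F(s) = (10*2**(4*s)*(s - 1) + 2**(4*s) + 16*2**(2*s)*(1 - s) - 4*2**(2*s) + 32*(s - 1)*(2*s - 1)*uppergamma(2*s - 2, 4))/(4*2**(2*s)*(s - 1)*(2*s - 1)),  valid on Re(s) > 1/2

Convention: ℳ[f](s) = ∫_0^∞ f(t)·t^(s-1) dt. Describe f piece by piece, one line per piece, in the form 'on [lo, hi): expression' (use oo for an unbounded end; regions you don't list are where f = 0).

on [0, 1): 1/sqrt(t)
on [1, 4): (2*sqrt(t) + 1)/t
on [4, oo): exp(-2*sqrt(t))/t

invert the shared t-power to get sqrt(t) on [0, 1); 2*sqrt(t) + 1 on [1, 4); exp(-2*sqrt(t)) on [4, ∞)
the power substitution comes off first: t on [0, 1); 2*t + 1 on [1, 2); exp(-2*t) on [2, ∞)
decompose at 1, 4; ℳ[f](s) sums the 3 pieces' integrals
on [0, 1) integrate f = 1/sqrt(t) against the kernel
segment 1 to 4 holds (2*sqrt(t) + 1)/t; add its integral
on [4, ∞): add ∫ exp(-2*sqrt(t))/t·t^(s-1) dt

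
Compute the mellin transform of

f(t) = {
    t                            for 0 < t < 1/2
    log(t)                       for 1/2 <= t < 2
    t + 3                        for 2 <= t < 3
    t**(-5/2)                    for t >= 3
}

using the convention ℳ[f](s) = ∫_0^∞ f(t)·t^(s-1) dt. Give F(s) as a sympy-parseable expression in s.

(-270*2**(2*s)*s**2*(2*s - 5) + 54*2**(2*s)*s*(s + 1)*(2*s - 5)*log(2) - 162*2**(2*s)*s*(2*s - 5) - 54*2**(2*s)*(s + 1)*(2*s - 5) - 4*sqrt(3)*6**s*s**2*(s + 1) + 324*6**s*s**2*(2*s - 5) + 162*6**s*s*(2*s - 5) + 27*s**2*(2*s - 5) + 54*s*(s + 1)*(2*s - 5)*log(2) + (2*s - 5)*(54*s + 54))/(54*2**s*s**2*(s + 1)*(2*s - 5))
  -1 < Re(s) < 5/2

f breaks at 1/2, 2, 3 into 4 integrals to sum
[0, 1/2) adds the kernel integral of t
between 1/2 and 2 the integrand is log(t)·t^(s-1)
between 2 and 3 the integrand is (t + 3)·t^(s-1)
over [3, ∞), the kernel integral of t**(-5/2) enters the sum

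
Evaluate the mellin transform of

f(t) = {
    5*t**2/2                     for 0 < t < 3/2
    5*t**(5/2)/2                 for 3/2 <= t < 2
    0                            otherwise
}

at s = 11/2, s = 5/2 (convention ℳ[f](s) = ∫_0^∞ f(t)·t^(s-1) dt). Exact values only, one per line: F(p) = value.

F(11/2) = 729*sqrt(6)/256 + 294875/4096
F(5/2) = 45*sqrt(6)/32 + 781/64

the 2 pieces separated at 3/2 each add one integral
piece [0, 3/2): integrate 5*t**2/2 against the kernel
on [3/2, 2): add ∫ 5*t**(5/2)/2·t^(s-1) dt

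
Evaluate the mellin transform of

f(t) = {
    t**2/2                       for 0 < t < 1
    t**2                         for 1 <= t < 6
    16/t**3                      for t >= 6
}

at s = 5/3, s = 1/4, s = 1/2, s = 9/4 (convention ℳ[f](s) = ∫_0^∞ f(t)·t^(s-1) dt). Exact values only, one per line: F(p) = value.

back out the shared t-power: t/2 on [0, 1); t on [1, 6); 16/t**4 on [6, ∞)
back out the common scale on t: t on [0, 1/2); 2*t on [1/2, 3); t**(-4) on [3, ∞)
slice at 1, 6, transform all 3 pieces, and sum them
∫ over [0, 1) of t**2/2·t^(s-1) joins the sum
∫ t**2·t^(s-1) over [1, 6)
∫ over [6, ∞) of 16/t**3·t^(s-1) joins the sum

F(5/3) = -3/22 + 1955*6**(2/3)/33
F(1/4) = -2/9 + 4760*6**(1/4)/297
F(1/2) = -1/5 + 1948*sqrt(6)/135
F(9/4) = -2/17 + 47200*6**(1/4)/153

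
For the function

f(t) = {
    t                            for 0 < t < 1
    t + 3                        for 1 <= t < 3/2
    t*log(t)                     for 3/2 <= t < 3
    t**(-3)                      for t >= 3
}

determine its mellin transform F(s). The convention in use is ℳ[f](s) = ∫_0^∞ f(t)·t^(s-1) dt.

split f at 1, 3/2, 3: ℳ[f](s) collects 4 kernel integrals
over [0, 1), the kernel integral of t enters the sum
for t in [1, 3/2): the term is ∫ (t + 3)·t^(s-1)
the [3/2, 3) slice contributes ∫ t*log(t)·t^(s-1) dt
piece [3, ∞): integrate t**(-3) against the kernel

(-162*2**s*s*(s - 3)*(s**2 + 2*s + 1) - 162*2**s*(s - 3)*(s**2 + 2*s + 1) - 81*3**s*s**2*(s - 3)*(s + 1)*log(3) + 81*3**s*s**2*(s - 3)*(s + 1)*log(2) - 81*3**s*s*(s - 3)*(s + 1)*log(3) + 81*3**s*s*(s - 3)*(s + 1)*log(2) + 81*3**s*s*(s - 3)*(s + 1) + 243*3**s*s*(s - 3)*(s**2 + 2*s + 1) + 162*3**s*(s - 3)*(s**2 + 2*s + 1) + 162*6**s*s**2*(s - 3)*(s + 1)*log(3) - 162*6**s*s*(s - 3)*(s + 1) + 162*6**s*s*(s - 3)*(s + 1)*log(3) - 2*6**s*s*(s + 1)*(s**2 + 2*s + 1))/(54*2**s*s*(s - 3)*(s + 1)*(s**2 + 2*s + 1))
  -1 < Re(s) < 3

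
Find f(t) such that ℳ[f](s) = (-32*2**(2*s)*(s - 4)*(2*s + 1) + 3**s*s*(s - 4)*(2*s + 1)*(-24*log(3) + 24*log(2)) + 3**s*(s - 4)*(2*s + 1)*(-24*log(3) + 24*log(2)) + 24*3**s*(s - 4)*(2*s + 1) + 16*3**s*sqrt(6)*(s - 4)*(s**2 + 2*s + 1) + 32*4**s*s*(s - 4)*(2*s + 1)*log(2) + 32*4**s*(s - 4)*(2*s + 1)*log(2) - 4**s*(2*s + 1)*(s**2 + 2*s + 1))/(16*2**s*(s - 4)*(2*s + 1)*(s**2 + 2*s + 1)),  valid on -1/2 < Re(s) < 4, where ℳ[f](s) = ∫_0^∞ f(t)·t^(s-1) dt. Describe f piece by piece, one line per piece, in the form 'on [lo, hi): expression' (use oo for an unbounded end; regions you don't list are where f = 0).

on [0, 3/2): sqrt(t)
on [3/2, 2): t*log(t)
on [2, oo): t**(-4)

slice at 3/2, 2, transform all 3 pieces, and sum them
on [0, 3/2): add ∫ sqrt(t)·t^(s-1) dt
between 3/2 and 2 the integrand is t*log(t)·t^(s-1)
∫ over [2, ∞) of t**(-4)·t^(s-1) joins the sum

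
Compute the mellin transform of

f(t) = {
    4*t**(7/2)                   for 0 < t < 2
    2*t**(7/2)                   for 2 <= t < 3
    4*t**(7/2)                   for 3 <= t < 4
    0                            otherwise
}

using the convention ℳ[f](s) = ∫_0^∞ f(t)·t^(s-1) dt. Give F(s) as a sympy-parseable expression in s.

slice at 2, 3, transform all 3 pieces, and sum them
∫ 4*t**(7/2)·t^(s-1) over [0, 2)
segment [2, 3) carries 2*t**(7/2); integrate it
segment [3, 4) carries 4*t**(7/2); integrate it

4*(2**(s + 7/2) - 3**(s + 7/2) + 2*4**(s + 7/2))/(2*s + 7)
  Re(s) > -7/2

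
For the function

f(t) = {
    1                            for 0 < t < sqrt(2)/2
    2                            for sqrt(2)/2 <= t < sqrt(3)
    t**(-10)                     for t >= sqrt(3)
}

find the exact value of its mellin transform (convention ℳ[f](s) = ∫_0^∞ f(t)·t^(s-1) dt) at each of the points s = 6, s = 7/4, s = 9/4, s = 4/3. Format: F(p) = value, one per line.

F(6) = 1297/144
F(7/4) = -2*2**(1/8)/7 + 64180*3**(7/8)/56133
F(9/4) = 2**(7/8)*(-279 + 3350*6**(1/8))/2511
F(4/3) = 2**(1/3)*(-3159 + 6320*6**(2/3))/8424

undo the power substitution: 1 on [0, 1/2); 2 on [1/2, 3); t**(-5) on [3, ∞)
reversing the shared t-power: t on [0, 1/2); 2*t on [1/2, 3); t**(-4) on [3, ∞)
cuts at sqrt(2)/2, sqrt(3): linearity sums the 3 kernel integrals
the [0, sqrt(2)/2) slice contributes ∫ 1·t^(s-1) dt
∫ 2·t^(s-1) over [sqrt(2)/2, sqrt(3))
over [sqrt(3), ∞), the kernel integral of t**(-10) enters the sum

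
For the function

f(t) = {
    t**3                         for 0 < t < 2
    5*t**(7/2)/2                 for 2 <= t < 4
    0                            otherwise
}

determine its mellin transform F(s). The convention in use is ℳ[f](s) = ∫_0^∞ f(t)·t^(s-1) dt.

8*(80*2**(2*s)*(s + 3) + 2**s*(2*s + 7) - 5*2**(s + 1/2)*(s + 3))/((s + 3)*(2*s + 7))
  Re(s) > -3

slice at 2, transform all 2 pieces, and sum them
on [0, 2): add ∫ t**3·t^(s-1) dt
the [2, 4) slice contributes ∫ 5*t**(7/2)/2·t^(s-1) dt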